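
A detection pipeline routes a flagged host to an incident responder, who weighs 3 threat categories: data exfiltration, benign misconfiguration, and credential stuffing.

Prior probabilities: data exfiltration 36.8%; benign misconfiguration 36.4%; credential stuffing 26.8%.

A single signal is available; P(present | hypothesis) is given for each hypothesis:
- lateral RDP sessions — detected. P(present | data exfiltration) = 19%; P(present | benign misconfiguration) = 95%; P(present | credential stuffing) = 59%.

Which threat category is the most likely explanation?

By Bayes' rule, the unnormalized weight for each hypothesis is prior × likelihood:
  data exfiltration: 0.368 × 0.19 = 0.06992
  benign misconfiguration: 0.364 × 0.95 = 0.3458
  credential stuffing: 0.268 × 0.59 = 0.15812
Normalizing constant Z = 0.06992 + 0.3458 + 0.15812 = 0.57384.
P(data exfiltration | evidence) ≈ 0.06992 / 0.57384 ≈ 0.122
P(benign misconfiguration | evidence) ≈ 0.3458 / 0.57384 ≈ 0.603
P(credential stuffing | evidence) ≈ 0.15812 / 0.57384 ≈ 0.276
The largest is 0.603, so benign misconfiguration is most probable.

benign misconfiguration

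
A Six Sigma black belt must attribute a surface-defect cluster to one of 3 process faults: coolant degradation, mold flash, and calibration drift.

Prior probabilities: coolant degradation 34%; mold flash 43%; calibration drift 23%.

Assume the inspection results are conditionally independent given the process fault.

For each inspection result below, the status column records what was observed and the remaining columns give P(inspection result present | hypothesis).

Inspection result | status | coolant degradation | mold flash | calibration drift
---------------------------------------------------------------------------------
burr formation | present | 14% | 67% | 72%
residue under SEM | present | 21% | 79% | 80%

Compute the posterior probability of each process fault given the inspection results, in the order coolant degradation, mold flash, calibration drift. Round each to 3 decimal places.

0.027, 0.615, 0.358

By Bayes' rule with conditional independence, the unnormalized weight for each hypothesis is prior × ∏ likelihoods:
  coolant degradation: 0.34 × 0.14 × 0.21 = 0.009996
  mold flash: 0.43 × 0.67 × 0.79 = 0.2276
  calibration drift: 0.23 × 0.72 × 0.80 = 0.13248
Normalizing constant Z = 0.009996 + 0.2276 + 0.13248 = 0.37008.
P(coolant degradation | evidence) = 0.009996 / 0.37008 ≈ 0.027
P(mold flash | evidence) = 0.2276 / 0.37008 ≈ 0.615
P(calibration drift | evidence) = 0.13248 / 0.37008 ≈ 0.358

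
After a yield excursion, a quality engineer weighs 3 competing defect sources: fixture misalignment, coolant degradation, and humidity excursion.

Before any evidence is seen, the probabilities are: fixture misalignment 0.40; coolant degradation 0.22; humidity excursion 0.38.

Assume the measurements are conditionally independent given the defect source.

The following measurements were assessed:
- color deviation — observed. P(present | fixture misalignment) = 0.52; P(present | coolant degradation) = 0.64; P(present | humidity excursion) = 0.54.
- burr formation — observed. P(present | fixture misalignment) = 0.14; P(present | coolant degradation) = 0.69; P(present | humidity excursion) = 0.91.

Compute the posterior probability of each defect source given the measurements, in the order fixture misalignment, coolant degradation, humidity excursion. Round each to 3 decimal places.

0.093, 0.310, 0.597

For each hypothesis, the unnormalized posterior weight is prior × product of the measurement likelihoods:
  fixture misalignment: 0.40 × 0.52 × 0.14 = 0.02912
  coolant degradation: 0.22 × 0.64 × 0.69 = 0.097152
  humidity excursion: 0.38 × 0.54 × 0.91 = 0.18673
Marginal likelihood of the evidence = 0.313.
P(fixture misalignment | evidence) = 0.02912 / 0.313 ≈ 0.093
P(coolant degradation | evidence) = 0.097152 / 0.313 ≈ 0.310
P(humidity excursion | evidence) = 0.18673 / 0.313 ≈ 0.597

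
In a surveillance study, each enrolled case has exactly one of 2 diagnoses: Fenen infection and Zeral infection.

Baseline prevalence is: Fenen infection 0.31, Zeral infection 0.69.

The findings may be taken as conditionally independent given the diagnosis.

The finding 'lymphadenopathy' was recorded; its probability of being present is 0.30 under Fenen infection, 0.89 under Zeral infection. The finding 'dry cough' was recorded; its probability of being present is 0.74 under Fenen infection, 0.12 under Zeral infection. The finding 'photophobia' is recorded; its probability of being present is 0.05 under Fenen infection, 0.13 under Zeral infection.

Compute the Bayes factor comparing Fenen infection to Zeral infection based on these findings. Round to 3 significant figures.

Take the product of per-finding likelihoods under each hypothesis, then divide.
  Fenen infection: 0.30 × 0.74 × 0.05 = 0.0111
  Zeral infection: 0.89 × 0.12 × 0.13 = 0.013884
Bayes factor = 0.0111 / 0.013884 ≈ 0.799

0.799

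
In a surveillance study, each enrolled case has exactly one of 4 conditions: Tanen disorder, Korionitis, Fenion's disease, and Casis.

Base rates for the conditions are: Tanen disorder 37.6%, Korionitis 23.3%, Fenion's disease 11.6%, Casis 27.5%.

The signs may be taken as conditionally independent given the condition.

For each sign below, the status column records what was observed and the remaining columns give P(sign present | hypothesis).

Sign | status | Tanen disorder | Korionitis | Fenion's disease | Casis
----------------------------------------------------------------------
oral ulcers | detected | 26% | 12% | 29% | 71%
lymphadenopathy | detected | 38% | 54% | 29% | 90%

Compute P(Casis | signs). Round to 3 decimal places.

0.739

Multiply each prior by the joint likelihood of the sign pattern:
  Tanen disorder: 0.376 × 0.26 × 0.38 = 0.037149
  Korionitis: 0.233 × 0.12 × 0.54 = 0.015098
  Fenion's disease: 0.116 × 0.29 × 0.29 = 0.0097556
  Casis: 0.275 × 0.71 × 0.90 = 0.17573
Normalizing constant Z = 0.037149 + 0.015098 + 0.0097556 + 0.17573 = 0.23773.
P(Casis | evidence) = 0.17573 / 0.23773 ≈ 0.739.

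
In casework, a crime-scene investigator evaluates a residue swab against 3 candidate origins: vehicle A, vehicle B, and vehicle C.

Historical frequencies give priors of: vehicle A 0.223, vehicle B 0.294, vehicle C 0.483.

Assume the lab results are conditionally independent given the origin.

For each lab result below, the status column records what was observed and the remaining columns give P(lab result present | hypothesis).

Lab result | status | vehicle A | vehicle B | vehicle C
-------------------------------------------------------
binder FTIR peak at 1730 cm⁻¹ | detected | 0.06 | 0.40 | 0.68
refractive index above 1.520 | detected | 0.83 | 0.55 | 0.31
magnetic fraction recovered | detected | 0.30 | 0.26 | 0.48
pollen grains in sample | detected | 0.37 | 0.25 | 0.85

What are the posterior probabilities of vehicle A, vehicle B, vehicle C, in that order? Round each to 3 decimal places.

0.026, 0.089, 0.884

Multiply each prior by the joint likelihood of the lab result pattern:
  vehicle A: 0.223 × 0.06 × 0.83 × 0.30 × 0.37 = 0.0012327
  vehicle B: 0.294 × 0.40 × 0.55 × 0.26 × 0.25 = 0.0042042
  vehicle C: 0.483 × 0.68 × 0.31 × 0.48 × 0.85 = 0.041541
Normalizing constant Z = 0.0012327 + 0.0042042 + 0.041541 = 0.046978.
P(vehicle A | evidence) = 0.0012327 / 0.046978 ≈ 0.026
P(vehicle B | evidence) = 0.0042042 / 0.046978 ≈ 0.089
P(vehicle C | evidence) = 0.041541 / 0.046978 ≈ 0.884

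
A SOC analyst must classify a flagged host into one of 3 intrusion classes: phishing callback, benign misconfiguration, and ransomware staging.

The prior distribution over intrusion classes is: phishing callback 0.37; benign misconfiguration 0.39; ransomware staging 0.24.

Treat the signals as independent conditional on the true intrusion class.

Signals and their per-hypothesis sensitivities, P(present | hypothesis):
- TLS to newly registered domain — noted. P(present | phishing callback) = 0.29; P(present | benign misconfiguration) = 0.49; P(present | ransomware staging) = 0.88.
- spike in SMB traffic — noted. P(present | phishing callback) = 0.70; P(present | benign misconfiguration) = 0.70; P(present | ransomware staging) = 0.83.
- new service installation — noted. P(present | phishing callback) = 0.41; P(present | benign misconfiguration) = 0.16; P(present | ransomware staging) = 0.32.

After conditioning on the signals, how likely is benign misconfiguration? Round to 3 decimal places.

0.198

By Bayes' rule with conditional independence, the unnormalized weight for each hypothesis is prior × ∏ likelihoods:
  phishing callback: 0.37 × 0.29 × 0.70 × 0.41 = 0.030795
  benign misconfiguration: 0.39 × 0.49 × 0.70 × 0.16 = 0.021403
  ransomware staging: 0.24 × 0.88 × 0.83 × 0.32 = 0.056095
Marginal likelihood of the evidence = 0.10829.
P(benign misconfiguration | evidence) = 0.021403 / 0.10829 ≈ 0.198.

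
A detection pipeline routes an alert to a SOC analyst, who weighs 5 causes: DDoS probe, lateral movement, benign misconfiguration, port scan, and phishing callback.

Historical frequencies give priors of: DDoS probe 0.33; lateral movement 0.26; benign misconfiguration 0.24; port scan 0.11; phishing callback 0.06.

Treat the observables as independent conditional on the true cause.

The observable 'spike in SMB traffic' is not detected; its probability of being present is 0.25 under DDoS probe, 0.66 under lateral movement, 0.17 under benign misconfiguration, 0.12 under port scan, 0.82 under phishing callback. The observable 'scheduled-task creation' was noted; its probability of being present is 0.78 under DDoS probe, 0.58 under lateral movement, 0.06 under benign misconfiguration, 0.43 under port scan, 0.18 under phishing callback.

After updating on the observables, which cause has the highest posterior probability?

For each hypothesis, the unnormalized posterior weight is prior × product of the observable likelihoods (using 1 − P(present | H) for each absent observable):
  DDoS probe: 0.33 × (1 − 0.25) × 0.78 = 0.19305
  lateral movement: 0.26 × (1 − 0.66) × 0.58 = 0.051272
  benign misconfiguration: 0.24 × (1 − 0.17) × 0.06 = 0.011952
  port scan: 0.11 × (1 − 0.12) × 0.43 = 0.041624
  phishing callback: 0.06 × (1 − 0.82) × 0.18 = 0.001944
The unnormalized weights sum to 0.29984.
P(DDoS probe | evidence) ≈ 0.19305 / 0.29984 ≈ 0.644
P(lateral movement | evidence) ≈ 0.051272 / 0.29984 ≈ 0.171
P(benign misconfiguration | evidence) ≈ 0.011952 / 0.29984 ≈ 0.040
P(port scan | evidence) ≈ 0.041624 / 0.29984 ≈ 0.139
P(phishing callback | evidence) ≈ 0.001944 / 0.29984 ≈ 0.006
The largest is 0.644, so DDoS probe is most probable.

DDoS probe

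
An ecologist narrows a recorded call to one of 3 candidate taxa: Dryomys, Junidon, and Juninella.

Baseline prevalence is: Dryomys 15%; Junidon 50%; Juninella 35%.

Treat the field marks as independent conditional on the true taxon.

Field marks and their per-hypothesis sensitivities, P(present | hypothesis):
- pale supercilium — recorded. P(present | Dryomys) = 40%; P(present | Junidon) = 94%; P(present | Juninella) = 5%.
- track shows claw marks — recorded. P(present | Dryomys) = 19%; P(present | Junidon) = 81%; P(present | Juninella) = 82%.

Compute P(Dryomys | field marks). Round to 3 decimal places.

For each hypothesis, the unnormalized posterior weight is prior × product of the field mark likelihoods:
  Dryomys: 0.15 × 0.40 × 0.19 = 0.0114
  Junidon: 0.50 × 0.94 × 0.81 = 0.3807
  Juninella: 0.35 × 0.05 × 0.82 = 0.01435
The unnormalized weights sum to 0.40645.
P(Dryomys | evidence) = 0.0114 / 0.40645 ≈ 0.028.

0.028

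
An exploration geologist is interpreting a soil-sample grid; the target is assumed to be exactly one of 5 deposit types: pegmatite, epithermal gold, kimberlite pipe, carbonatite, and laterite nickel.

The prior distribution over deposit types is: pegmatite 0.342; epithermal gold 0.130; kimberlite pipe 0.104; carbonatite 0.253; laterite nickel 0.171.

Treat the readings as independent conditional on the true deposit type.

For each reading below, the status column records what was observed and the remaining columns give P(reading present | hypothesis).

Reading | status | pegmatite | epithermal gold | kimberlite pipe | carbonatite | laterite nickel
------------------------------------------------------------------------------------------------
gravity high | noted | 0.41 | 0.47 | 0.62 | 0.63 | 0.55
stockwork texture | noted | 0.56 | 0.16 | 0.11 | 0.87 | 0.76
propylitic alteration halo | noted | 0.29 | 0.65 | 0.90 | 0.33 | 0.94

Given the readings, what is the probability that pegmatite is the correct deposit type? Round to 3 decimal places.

For each hypothesis, the unnormalized posterior weight is prior × product of the reading likelihoods:
  pegmatite: 0.342 × 0.41 × 0.56 × 0.29 = 0.022772
  epithermal gold: 0.130 × 0.47 × 0.16 × 0.65 = 0.0063544
  kimberlite pipe: 0.104 × 0.62 × 0.11 × 0.90 = 0.0063835
  carbonatite: 0.253 × 0.63 × 0.87 × 0.33 = 0.045761
  laterite nickel: 0.171 × 0.55 × 0.76 × 0.94 = 0.067189
Normalizing constant Z = 0.022772 + 0.0063544 + 0.0063835 + 0.045761 + 0.067189 = 0.14846.
P(pegmatite | evidence) = 0.022772 / 0.14846 ≈ 0.153.

0.153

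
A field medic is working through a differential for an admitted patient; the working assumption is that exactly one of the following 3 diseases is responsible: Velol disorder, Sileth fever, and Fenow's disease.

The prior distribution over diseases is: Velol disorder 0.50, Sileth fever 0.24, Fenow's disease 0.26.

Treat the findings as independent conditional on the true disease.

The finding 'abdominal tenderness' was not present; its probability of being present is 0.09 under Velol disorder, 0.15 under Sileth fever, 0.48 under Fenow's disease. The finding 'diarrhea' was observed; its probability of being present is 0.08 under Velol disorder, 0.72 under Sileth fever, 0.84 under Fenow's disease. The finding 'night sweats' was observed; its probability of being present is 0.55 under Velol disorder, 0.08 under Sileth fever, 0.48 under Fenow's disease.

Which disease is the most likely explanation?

Fenow's disease

For each hypothesis, the unnormalized posterior weight is prior × product of the finding likelihoods (using 1 − P(present | H) for each absent finding):
  Velol disorder: 0.50 × (1 − 0.09) × 0.08 × 0.55 = 0.02002
  Sileth fever: 0.24 × (1 − 0.15) × 0.72 × 0.08 = 0.01175
  Fenow's disease: 0.26 × (1 − 0.48) × 0.84 × 0.48 = 0.054513
The unnormalized weights sum to 0.086283.
P(Velol disorder | evidence) ≈ 0.02002 / 0.086283 ≈ 0.232
P(Sileth fever | evidence) ≈ 0.01175 / 0.086283 ≈ 0.136
P(Fenow's disease | evidence) ≈ 0.054513 / 0.086283 ≈ 0.632
The largest is 0.632, so Fenow's disease is most probable.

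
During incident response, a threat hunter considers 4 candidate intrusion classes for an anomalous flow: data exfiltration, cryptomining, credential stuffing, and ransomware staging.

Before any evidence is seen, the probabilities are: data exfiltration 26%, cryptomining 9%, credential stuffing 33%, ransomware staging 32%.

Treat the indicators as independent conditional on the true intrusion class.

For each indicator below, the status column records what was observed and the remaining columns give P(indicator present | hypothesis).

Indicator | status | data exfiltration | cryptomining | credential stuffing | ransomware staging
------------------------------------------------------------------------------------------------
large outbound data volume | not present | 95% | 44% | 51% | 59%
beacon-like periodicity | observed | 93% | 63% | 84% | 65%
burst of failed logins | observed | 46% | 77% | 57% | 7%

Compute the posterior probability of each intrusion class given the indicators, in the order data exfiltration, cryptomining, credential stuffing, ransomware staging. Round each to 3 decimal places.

0.049, 0.216, 0.683, 0.053

For each hypothesis, the unnormalized posterior weight is prior × product of the indicator likelihoods (using 1 − P(present | H) for each absent indicator):
  data exfiltration: 0.26 × (1 − 0.95) × 0.93 × 0.46 = 0.0055614
  cryptomining: 0.09 × (1 − 0.44) × 0.63 × 0.77 = 0.024449
  credential stuffing: 0.33 × (1 − 0.51) × 0.84 × 0.57 = 0.077422
  ransomware staging: 0.32 × (1 − 0.59) × 0.65 × 0.07 = 0.0059696
Marginal likelihood of the evidence = 0.1134.
P(data exfiltration | evidence) = 0.0055614 / 0.1134 ≈ 0.049
P(cryptomining | evidence) = 0.024449 / 0.1134 ≈ 0.216
P(credential stuffing | evidence) = 0.077422 / 0.1134 ≈ 0.683
P(ransomware staging | evidence) = 0.0059696 / 0.1134 ≈ 0.053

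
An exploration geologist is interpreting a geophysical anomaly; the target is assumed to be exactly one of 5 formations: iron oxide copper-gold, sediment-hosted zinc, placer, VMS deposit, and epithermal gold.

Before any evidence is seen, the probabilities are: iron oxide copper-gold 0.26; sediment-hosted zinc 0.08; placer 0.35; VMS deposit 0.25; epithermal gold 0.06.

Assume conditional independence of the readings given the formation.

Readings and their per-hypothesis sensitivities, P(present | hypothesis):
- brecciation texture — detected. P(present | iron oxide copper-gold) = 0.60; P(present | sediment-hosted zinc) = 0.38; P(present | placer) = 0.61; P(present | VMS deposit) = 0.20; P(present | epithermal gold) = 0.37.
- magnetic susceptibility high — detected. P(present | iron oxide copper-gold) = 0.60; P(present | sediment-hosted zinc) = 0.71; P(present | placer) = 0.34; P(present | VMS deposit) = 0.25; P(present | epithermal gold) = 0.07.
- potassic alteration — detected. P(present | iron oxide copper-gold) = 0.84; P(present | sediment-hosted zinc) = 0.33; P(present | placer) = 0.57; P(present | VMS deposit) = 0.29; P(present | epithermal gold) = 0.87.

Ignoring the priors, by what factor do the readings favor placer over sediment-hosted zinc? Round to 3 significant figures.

Take the product of per-reading likelihoods under each hypothesis, then divide.
  placer: 0.61 × 0.34 × 0.57 = 0.11822
  sediment-hosted zinc: 0.38 × 0.71 × 0.33 = 0.089034
Bayes factor = 0.11822 / 0.089034 ≈ 1.33

1.33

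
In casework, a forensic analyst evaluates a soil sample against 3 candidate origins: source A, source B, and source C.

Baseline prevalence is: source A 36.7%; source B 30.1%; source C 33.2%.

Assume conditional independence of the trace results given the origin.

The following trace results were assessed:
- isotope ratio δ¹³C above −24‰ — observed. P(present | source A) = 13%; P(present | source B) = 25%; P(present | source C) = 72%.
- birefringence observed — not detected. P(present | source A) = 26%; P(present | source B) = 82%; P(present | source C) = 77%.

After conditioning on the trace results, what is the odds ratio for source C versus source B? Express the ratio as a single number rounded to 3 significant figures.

The normalizing constant cancels in an odds ratio, so compute prior × likelihood for the two hypotheses only (using 1 − P(present | H) for each absent trace result):
  source C: 0.332 × 0.72 × (1 − 0.77) = 0.054979
  source B: 0.301 × 0.25 × (1 − 0.82) = 0.013545
Posterior odds = 0.054979 / 0.013545 ≈ 4.06.

4.06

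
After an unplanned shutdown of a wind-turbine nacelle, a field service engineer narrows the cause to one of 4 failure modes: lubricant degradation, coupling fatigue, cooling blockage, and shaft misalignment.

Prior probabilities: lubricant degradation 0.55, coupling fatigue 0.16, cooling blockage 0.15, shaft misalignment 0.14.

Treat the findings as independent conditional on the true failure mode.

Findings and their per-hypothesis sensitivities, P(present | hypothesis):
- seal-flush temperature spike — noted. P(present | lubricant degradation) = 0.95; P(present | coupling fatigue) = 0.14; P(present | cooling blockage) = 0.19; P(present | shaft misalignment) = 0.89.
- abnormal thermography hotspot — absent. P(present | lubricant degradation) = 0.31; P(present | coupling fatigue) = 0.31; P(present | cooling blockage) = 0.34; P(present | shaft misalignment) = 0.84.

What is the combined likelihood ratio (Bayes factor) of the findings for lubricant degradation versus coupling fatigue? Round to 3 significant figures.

6.79

Joint likelihood of the evidence pattern under each hypothesis (using 1 − P(present | H) for each absent finding):
  lubricant degradation: 0.95 × (1 − 0.31) = 0.6555
  coupling fatigue: 0.14 × (1 − 0.31) = 0.0966
Bayes factor = 0.6555 / 0.0966 ≈ 6.79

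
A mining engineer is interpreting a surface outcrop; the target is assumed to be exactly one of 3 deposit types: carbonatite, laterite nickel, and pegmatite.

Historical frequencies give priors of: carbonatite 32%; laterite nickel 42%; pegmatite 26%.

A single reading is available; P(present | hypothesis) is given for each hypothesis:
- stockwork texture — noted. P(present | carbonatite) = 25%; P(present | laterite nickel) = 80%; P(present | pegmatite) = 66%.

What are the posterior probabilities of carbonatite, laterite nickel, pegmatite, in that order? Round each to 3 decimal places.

0.136, 0.572, 0.292

For each hypothesis, the unnormalized posterior weight is prior × likelihood:
  carbonatite: 0.32 × 0.25 = 0.08
  laterite nickel: 0.42 × 0.80 = 0.336
  pegmatite: 0.26 × 0.66 = 0.1716
Marginal likelihood of the evidence = 0.5876.
P(carbonatite | evidence) = 0.08 / 0.5876 ≈ 0.136
P(laterite nickel | evidence) = 0.336 / 0.5876 ≈ 0.572
P(pegmatite | evidence) = 0.1716 / 0.5876 ≈ 0.292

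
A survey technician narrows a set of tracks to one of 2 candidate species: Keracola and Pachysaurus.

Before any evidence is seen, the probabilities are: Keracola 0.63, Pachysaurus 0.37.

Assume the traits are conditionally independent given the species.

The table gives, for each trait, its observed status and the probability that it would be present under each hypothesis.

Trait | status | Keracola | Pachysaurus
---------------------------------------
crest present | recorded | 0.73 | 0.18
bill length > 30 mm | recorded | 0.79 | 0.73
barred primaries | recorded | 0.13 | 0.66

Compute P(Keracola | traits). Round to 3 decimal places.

For each hypothesis, the unnormalized posterior weight is prior × product of the trait likelihoods:
  Keracola: 0.63 × 0.73 × 0.79 × 0.13 = 0.047232
  Pachysaurus: 0.37 × 0.18 × 0.73 × 0.66 = 0.032088
The unnormalized weights sum to 0.07932.
P(Keracola | evidence) = 0.047232 / 0.07932 ≈ 0.595.

0.595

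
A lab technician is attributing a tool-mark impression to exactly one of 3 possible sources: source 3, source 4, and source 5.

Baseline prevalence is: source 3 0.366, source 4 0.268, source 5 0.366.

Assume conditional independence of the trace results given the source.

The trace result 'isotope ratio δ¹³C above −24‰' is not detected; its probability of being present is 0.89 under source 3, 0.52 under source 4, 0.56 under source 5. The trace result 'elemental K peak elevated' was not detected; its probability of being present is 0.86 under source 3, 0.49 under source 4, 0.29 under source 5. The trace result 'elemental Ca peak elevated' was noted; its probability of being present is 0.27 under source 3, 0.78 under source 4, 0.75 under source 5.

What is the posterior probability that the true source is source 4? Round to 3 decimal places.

0.370

Multiply each prior by the joint likelihood of the trace result pattern (using 1 − P(present | H) for each absent trace result):
  source 3: 0.366 × (1 − 0.89) × (1 − 0.86) × 0.27 = 0.0015218
  source 4: 0.268 × (1 − 0.52) × (1 − 0.49) × 0.78 = 0.051173
  source 5: 0.366 × (1 − 0.56) × (1 − 0.29) × 0.75 = 0.085754
Normalizing constant Z = 0.0015218 + 0.051173 + 0.085754 = 0.13845.
P(source 4 | evidence) = 0.051173 / 0.13845 ≈ 0.370.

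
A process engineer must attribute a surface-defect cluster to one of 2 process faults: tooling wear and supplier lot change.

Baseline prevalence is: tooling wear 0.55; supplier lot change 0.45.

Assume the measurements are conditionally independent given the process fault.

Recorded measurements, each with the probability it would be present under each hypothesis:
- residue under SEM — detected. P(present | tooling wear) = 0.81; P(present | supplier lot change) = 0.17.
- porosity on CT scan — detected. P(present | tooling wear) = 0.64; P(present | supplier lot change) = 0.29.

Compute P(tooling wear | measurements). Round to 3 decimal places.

0.928

Multiply each prior by the joint likelihood of the measurement pattern:
  tooling wear: 0.55 × 0.81 × 0.64 = 0.28512
  supplier lot change: 0.45 × 0.17 × 0.29 = 0.022185
Normalizing constant Z = 0.28512 + 0.022185 = 0.30731.
P(tooling wear | evidence) = 0.28512 / 0.30731 ≈ 0.928.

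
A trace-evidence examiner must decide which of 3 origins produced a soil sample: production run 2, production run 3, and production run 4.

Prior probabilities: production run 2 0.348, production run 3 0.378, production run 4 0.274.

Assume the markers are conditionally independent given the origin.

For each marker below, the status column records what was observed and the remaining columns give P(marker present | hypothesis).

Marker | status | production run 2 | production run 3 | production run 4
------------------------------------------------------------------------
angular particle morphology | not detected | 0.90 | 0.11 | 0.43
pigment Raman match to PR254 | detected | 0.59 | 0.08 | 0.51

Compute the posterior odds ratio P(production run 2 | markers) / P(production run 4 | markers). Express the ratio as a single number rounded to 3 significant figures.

Unnormalized posterior weight (prior times the marker likelihoods) for each of the two hypotheses (using 1 − P(present | H) for each absent marker):
  production run 2: 0.348 × (1 − 0.90) × 0.59 = 0.020532
  production run 4: 0.274 × (1 − 0.43) × 0.51 = 0.079652
Odds(production run 2 : production run 4) = 0.020532 / 0.079652 ≈ 0.258.

0.258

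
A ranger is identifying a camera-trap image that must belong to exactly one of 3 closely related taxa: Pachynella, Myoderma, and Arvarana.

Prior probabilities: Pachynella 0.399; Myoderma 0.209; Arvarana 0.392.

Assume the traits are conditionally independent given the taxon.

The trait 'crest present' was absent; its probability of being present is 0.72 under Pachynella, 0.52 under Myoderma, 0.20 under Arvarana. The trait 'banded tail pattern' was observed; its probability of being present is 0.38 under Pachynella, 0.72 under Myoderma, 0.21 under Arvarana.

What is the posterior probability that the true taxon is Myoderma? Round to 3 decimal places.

0.400

Multiply each prior by the joint likelihood of the trait pattern (using 1 − P(present | H) for each absent trait):
  Pachynella: 0.399 × (1 − 0.72) × 0.38 = 0.042454
  Myoderma: 0.209 × (1 − 0.52) × 0.72 = 0.07223
  Arvarana: 0.392 × (1 − 0.20) × 0.21 = 0.065856
Marginal likelihood of the evidence = 0.18054.
P(Myoderma | evidence) = 0.07223 / 0.18054 ≈ 0.400.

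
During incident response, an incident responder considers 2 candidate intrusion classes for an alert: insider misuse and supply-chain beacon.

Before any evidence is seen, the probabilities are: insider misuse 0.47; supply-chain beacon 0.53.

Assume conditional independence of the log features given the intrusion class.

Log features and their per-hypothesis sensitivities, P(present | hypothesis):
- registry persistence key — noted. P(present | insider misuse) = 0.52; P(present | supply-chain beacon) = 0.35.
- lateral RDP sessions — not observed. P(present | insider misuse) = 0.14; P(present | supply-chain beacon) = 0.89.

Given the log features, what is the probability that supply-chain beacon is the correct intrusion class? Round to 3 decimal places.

0.088

By Bayes' rule with conditional independence, the unnormalized weight for each hypothesis is prior × ∏ likelihoods (using 1 − P(present | H) for each absent log feature):
  insider misuse: 0.47 × 0.52 × (1 − 0.14) = 0.21018
  supply-chain beacon: 0.53 × 0.35 × (1 − 0.89) = 0.020405
The unnormalized weights sum to 0.23059.
P(supply-chain beacon | evidence) = 0.020405 / 0.23059 ≈ 0.088.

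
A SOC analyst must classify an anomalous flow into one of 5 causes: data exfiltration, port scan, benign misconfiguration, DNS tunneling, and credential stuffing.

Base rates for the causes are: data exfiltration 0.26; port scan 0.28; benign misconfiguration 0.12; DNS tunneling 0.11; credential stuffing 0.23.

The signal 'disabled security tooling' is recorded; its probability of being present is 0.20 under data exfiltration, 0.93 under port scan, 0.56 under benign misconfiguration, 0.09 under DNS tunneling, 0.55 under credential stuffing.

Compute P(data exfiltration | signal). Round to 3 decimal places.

By Bayes' rule, the unnormalized weight for each hypothesis is prior × likelihood:
  data exfiltration: 0.26 × 0.20 = 0.052
  port scan: 0.28 × 0.93 = 0.2604
  benign misconfiguration: 0.12 × 0.56 = 0.0672
  DNS tunneling: 0.11 × 0.09 = 0.0099
  credential stuffing: 0.23 × 0.55 = 0.1265
Marginal likelihood of the evidence = 0.516.
P(data exfiltration | evidence) = 0.052 / 0.516 ≈ 0.101.

0.101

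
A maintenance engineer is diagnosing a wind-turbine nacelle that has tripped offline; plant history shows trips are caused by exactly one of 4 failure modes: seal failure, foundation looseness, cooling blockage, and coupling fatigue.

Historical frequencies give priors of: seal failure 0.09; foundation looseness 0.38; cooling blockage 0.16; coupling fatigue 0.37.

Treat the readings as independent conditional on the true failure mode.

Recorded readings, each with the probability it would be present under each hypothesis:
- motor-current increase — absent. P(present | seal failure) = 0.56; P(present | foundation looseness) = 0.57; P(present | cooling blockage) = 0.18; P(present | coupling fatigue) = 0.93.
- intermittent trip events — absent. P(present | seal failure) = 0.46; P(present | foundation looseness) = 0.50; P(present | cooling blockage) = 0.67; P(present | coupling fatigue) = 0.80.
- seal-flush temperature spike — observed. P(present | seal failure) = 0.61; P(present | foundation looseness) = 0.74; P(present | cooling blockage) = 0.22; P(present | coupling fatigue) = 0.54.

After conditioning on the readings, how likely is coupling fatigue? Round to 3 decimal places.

0.033

By Bayes' rule with conditional independence, the unnormalized weight for each hypothesis is prior × ∏ likelihoods (using 1 − P(present | H) for each absent reading):
  seal failure: 0.09 × (1 − 0.56) × (1 − 0.46) × 0.61 = 0.013044
  foundation looseness: 0.38 × (1 − 0.57) × (1 − 0.50) × 0.74 = 0.060458
  cooling blockage: 0.16 × (1 − 0.18) × (1 − 0.67) × 0.22 = 0.0095251
  coupling fatigue: 0.37 × (1 − 0.93) × (1 − 0.80) × 0.54 = 0.0027972
The unnormalized weights sum to 0.085825.
P(coupling fatigue | evidence) = 0.0027972 / 0.085825 ≈ 0.033.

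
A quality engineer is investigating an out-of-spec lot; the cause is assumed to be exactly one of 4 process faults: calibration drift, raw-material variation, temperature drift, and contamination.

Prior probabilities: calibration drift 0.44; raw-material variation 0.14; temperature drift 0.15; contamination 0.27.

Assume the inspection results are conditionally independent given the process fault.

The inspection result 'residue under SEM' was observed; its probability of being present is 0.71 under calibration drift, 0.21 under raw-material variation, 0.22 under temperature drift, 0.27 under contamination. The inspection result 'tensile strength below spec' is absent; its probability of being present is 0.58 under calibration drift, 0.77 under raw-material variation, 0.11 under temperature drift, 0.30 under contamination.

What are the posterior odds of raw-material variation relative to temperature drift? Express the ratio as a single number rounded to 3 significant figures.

Unnormalized posterior weight (prior times the inspection result likelihoods) for each of the two hypotheses (using 1 − P(present | H) for each absent inspection result):
  raw-material variation: 0.14 × 0.21 × (1 − 0.77) = 0.006762
  temperature drift: 0.15 × 0.22 × (1 − 0.11) = 0.02937
Posterior odds = 0.006762 / 0.02937 ≈ 0.230.

0.230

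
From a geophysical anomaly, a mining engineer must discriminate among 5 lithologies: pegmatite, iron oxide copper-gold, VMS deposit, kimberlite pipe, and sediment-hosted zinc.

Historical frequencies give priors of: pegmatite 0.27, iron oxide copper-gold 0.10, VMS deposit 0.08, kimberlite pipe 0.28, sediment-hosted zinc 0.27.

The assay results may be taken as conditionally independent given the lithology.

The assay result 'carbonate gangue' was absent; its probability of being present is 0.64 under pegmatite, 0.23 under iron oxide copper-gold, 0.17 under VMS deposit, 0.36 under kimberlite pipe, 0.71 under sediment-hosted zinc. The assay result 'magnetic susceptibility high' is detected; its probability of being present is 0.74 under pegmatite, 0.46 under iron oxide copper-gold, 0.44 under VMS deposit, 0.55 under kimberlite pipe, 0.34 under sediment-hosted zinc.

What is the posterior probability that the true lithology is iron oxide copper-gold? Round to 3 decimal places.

0.135

For each hypothesis, the unnormalized posterior weight is prior × product of the assay result likelihoods (using 1 − P(present | H) for each absent assay result):
  pegmatite: 0.27 × (1 − 0.64) × 0.74 = 0.071928
  iron oxide copper-gold: 0.10 × (1 − 0.23) × 0.46 = 0.03542
  VMS deposit: 0.08 × (1 − 0.17) × 0.44 = 0.029216
  kimberlite pipe: 0.28 × (1 − 0.36) × 0.55 = 0.09856
  sediment-hosted zinc: 0.27 × (1 − 0.71) × 0.34 = 0.026622
Normalizing constant Z = 0.071928 + 0.03542 + 0.029216 + 0.09856 + 0.026622 = 0.26175.
P(iron oxide copper-gold | evidence) = 0.03542 / 0.26175 ≈ 0.135.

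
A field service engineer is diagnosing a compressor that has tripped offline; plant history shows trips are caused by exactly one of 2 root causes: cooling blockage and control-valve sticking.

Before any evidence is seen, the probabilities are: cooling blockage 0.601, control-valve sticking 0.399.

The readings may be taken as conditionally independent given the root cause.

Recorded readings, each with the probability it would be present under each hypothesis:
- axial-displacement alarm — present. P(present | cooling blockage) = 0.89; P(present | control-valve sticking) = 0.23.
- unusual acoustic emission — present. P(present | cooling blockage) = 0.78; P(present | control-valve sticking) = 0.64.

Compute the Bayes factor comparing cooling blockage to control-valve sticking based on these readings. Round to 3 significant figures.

Joint likelihood of the reading pattern under each hypothesis:
  cooling blockage: 0.89 × 0.78 = 0.6942
  control-valve sticking: 0.23 × 0.64 = 0.1472
Bayes factor = 0.6942 / 0.1472 ≈ 4.72

4.72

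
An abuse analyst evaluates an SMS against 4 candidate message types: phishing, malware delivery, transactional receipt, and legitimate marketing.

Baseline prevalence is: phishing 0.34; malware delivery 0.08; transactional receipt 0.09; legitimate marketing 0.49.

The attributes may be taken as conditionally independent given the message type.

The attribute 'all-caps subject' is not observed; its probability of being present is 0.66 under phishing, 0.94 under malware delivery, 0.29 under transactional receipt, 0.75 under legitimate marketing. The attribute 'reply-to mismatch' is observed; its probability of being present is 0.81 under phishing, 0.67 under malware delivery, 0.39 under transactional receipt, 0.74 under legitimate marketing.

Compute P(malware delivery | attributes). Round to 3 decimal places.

0.015

By Bayes' rule with conditional independence, the unnormalized weight for each hypothesis is prior × ∏ likelihoods (using 1 − P(present | H) for each absent attribute):
  phishing: 0.34 × (1 − 0.66) × 0.81 = 0.093636
  malware delivery: 0.08 × (1 − 0.94) × 0.67 = 0.003216
  transactional receipt: 0.09 × (1 − 0.29) × 0.39 = 0.024921
  legitimate marketing: 0.49 × (1 − 0.75) × 0.74 = 0.09065
The unnormalized weights sum to 0.21242.
P(malware delivery | evidence) = 0.003216 / 0.21242 ≈ 0.015.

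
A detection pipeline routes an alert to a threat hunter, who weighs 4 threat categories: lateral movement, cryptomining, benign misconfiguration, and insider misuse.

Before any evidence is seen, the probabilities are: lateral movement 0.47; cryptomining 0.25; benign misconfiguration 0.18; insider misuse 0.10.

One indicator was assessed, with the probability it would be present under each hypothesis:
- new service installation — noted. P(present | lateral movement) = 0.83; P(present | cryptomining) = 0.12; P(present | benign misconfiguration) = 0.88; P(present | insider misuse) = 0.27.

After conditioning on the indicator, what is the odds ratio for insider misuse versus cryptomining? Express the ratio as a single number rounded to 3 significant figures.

0.900

The normalizing constant cancels in an odds ratio, so compute prior × likelihood for the two hypotheses only:
  insider misuse: 0.10 × 0.27 = 0.027
  cryptomining: 0.25 × 0.12 = 0.03
Posterior odds = 0.027 / 0.03 ≈ 0.900.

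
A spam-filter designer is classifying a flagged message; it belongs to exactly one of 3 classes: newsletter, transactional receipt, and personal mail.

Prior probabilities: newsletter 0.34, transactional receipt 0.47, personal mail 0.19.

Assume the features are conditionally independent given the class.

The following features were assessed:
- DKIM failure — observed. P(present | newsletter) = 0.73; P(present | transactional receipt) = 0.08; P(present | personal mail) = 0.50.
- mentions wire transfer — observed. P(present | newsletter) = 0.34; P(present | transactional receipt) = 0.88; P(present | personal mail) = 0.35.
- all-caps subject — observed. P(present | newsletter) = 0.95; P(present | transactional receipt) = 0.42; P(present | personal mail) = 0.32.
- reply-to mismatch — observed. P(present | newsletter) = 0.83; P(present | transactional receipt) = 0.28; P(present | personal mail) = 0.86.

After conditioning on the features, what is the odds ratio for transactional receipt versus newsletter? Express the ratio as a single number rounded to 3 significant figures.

Unnormalized posterior weight (prior times the feature likelihoods) for each of the two hypotheses:
  transactional receipt: 0.47 × 0.08 × 0.88 × 0.42 × 0.28 = 0.0038911
  newsletter: 0.34 × 0.73 × 0.34 × 0.95 × 0.83 = 0.06654
Odds(transactional receipt : newsletter) = 0.0038911 / 0.06654 ≈ 0.0585.

0.0585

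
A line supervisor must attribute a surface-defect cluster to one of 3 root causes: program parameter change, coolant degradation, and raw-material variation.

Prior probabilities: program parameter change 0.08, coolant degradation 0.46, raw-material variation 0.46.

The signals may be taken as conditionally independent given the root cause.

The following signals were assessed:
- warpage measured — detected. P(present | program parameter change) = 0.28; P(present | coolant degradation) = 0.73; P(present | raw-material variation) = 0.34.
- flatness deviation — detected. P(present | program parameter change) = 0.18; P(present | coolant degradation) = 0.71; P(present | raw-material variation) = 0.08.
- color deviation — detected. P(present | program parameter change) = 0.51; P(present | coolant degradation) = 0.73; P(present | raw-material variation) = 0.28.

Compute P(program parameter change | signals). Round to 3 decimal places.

0.011

For each hypothesis, the unnormalized posterior weight is prior × product of the signal likelihoods:
  program parameter change: 0.08 × 0.28 × 0.18 × 0.51 = 0.0020563
  coolant degradation: 0.46 × 0.73 × 0.71 × 0.73 = 0.17405
  raw-material variation: 0.46 × 0.34 × 0.08 × 0.28 = 0.0035034
The unnormalized weights sum to 0.1796.
P(program parameter change | evidence) = 0.0020563 / 0.1796 ≈ 0.011.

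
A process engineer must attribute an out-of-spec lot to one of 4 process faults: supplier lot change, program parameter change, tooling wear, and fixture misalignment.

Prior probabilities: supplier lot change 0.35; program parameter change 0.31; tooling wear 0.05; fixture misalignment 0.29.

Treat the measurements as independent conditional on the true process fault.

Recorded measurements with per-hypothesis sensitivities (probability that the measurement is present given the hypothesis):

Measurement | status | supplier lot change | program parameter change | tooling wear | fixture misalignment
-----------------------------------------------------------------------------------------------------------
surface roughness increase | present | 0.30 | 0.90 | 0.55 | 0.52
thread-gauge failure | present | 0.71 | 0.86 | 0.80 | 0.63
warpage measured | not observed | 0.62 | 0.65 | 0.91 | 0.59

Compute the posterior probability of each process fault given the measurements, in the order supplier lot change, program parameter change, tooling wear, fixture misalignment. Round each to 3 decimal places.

By Bayes' rule with conditional independence, the unnormalized weight for each hypothesis is prior × ∏ likelihoods (using 1 − P(present | H) for each absent measurement):
  supplier lot change: 0.35 × 0.30 × 0.71 × (1 − 0.62) = 0.028329
  program parameter change: 0.31 × 0.90 × 0.86 × (1 − 0.65) = 0.083979
  tooling wear: 0.05 × 0.55 × 0.80 × (1 − 0.91) = 0.00198
  fixture misalignment: 0.29 × 0.52 × 0.63 × (1 − 0.59) = 0.038952
Normalizing constant Z = 0.028329 + 0.083979 + 0.00198 + 0.038952 = 0.15324.
P(supplier lot change | evidence) = 0.028329 / 0.15324 ≈ 0.185
P(program parameter change | evidence) = 0.083979 / 0.15324 ≈ 0.548
P(tooling wear | evidence) = 0.00198 / 0.15324 ≈ 0.013
P(fixture misalignment | evidence) = 0.038952 / 0.15324 ≈ 0.254

0.185, 0.548, 0.013, 0.254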